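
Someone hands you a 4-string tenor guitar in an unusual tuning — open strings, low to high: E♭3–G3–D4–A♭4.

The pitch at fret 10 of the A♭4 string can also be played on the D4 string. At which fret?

Fret 10 on A♭4 is MIDI 68 + 10 = 78 (G♭5). On the D4 string (open MIDI 62), that pitch is 78 − 62 = fret 16.

16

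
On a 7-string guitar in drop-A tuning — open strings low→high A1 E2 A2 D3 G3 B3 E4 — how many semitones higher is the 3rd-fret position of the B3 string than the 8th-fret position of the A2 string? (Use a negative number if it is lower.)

B3 at fret 3 → D4 (MIDI 62); A2 at fret 8 → F3 (MIDI 53).
62 − 53 = 9, so the two pitches are 9 semitones apart.

9 semitones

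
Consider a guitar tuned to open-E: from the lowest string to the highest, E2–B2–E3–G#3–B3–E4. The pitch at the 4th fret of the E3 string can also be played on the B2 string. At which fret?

9

Fret 4 on E3 is MIDI 52 + 4 = 56 (G#3). On the B2 string (open MIDI 47), that pitch is 56 − 47 = fret 9.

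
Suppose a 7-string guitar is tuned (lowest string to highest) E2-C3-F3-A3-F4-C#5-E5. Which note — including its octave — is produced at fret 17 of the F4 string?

The open F4 string plus 17 semitones: F–F#–G–G#–…–G#–A–A#.
The walk passes from B into C once, so the octave number goes from 4 to 5.

A#5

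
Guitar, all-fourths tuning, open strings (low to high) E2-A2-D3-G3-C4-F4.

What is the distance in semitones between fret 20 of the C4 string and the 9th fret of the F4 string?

C4 at fret 20 → G#5 (MIDI 80); F4 at fret 9 → D5 (MIDI 74).
80 − 74 = 6, so the two pitches are 6 semitones apart, with G#5 the higher.

6 semitones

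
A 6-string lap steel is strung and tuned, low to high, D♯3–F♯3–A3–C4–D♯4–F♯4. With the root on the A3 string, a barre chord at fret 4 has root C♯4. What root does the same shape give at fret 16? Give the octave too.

Moving from fret 4 to fret 16 shifts the root by 12 semitones.
C♯4 up 12 semitones is C♯5.

C♯5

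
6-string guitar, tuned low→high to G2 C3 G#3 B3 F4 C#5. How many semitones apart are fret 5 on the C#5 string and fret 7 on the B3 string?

C#5 at fret 5 → F#5 (MIDI 78); B3 at fret 7 → F#4 (MIDI 66).
78 − 66 = 12, so the two pitches are 12 semitones apart, with F#5 the higher.

12 semitones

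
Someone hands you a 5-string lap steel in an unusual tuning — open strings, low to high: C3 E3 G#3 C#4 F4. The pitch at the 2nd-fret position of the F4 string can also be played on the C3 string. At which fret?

F4 at fret 2 is F4 + 2 semitones = G4.
The open C3 string is 17 semitones below the open F4, so the same pitch on the C3 string lies at fret 2 + 17 = 19.

19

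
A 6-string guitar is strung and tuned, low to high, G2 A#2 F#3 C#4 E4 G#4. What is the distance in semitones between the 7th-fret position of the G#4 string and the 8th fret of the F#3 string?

13 semitones

G#4 at fret 7 → D#5 (MIDI 75); F#3 at fret 8 → D4 (MIDI 62).
75 − 62 = 13, so the two pitches are 13 semitones apart, with D#5 the higher.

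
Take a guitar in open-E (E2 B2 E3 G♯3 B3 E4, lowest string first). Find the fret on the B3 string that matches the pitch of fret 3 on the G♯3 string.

Fret 3 on G♯3 is MIDI 56 + 3 = 59 (B3). On the B3 string (open MIDI 59), that pitch is 59 − 59 = fret 0.

0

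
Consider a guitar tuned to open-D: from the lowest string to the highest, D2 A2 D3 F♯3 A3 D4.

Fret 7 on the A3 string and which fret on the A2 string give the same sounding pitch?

19

Fret 7 on A3 is MIDI 57 + 7 = 64 (E4). On the A2 string (open MIDI 45), that pitch is 64 − 45 = fret 19.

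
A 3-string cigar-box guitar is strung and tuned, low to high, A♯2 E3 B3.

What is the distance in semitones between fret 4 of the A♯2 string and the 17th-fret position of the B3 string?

A♯2 at fret 4 → D3 (MIDI 50); B3 at fret 17 → E5 (MIDI 76).
50 − 76 = -26, so the two pitches are 26 semitones apart, with E5 the higher.

26 semitones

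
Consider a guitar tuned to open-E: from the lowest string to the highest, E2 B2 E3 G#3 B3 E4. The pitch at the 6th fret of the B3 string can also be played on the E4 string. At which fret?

Fret 6 on B3 is MIDI 59 + 6 = 65 (F4). On the E4 string (open MIDI 64), that pitch is 65 − 64 = fret 1.

1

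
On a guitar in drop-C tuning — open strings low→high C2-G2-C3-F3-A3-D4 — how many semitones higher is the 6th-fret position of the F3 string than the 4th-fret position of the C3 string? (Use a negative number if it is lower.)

F3 at fret 6 → B3 (MIDI 59); C3 at fret 4 → E3 (MIDI 52).
59 − 52 = 7, so the two pitches are 7 semitones apart.

7 semitones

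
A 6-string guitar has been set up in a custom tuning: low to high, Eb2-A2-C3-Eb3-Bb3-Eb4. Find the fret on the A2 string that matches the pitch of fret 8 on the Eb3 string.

Eb3 at fret 8 is Eb3 + 8 semitones = B3.
The open A2 string is 6 semitones below the open Eb3, so the same pitch on the A2 string lies at fret 8 + 6 = 14.

14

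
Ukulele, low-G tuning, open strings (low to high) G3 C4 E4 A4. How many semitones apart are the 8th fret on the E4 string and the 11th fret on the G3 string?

E4 at fret 8 → C5 (MIDI 72); G3 at fret 11 → F♯4 (MIDI 66).
72 − 66 = 6, so the two pitches are 6 semitones apart, with C5 the higher.

6 semitones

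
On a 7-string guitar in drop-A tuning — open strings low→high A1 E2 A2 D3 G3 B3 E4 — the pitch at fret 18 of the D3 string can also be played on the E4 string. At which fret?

D3 at fret 18 is D3 + 18 semitones = G♯4.
The open E4 string is 14 semitones above the open D3, so the same pitch on the E4 string lies at fret 18 − 14 = 4.

4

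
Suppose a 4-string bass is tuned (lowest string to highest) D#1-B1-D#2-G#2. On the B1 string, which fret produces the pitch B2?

B2 is 12 semitones above the open B1 (B–C–C#–D–…–A–A#–B), so it sits at fret 12.

12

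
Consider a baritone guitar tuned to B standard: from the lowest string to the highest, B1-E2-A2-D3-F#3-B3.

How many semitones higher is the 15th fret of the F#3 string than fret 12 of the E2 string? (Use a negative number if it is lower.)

17 semitones

F#3 at fret 15 → A4 (MIDI 69); E2 at fret 12 → E3 (MIDI 52).
69 − 52 = 17, so the two pitches are 17 semitones apart.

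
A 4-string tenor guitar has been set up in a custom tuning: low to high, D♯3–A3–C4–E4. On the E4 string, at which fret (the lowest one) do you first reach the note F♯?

From E4, count semitones up the chromatic scale until reaching F♯: E–F–F# — 2 steps.

2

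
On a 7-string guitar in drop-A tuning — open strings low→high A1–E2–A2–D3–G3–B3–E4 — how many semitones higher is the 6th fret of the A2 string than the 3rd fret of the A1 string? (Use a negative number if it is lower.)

15 semitones

A2 at fret 6 → D#3 (MIDI 51); A1 at fret 3 → C2 (MIDI 36).
51 − 36 = 15, so the two pitches are 15 semitones apart.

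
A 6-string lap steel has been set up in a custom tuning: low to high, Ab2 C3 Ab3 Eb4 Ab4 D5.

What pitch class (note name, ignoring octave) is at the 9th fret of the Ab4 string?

F

Each fret is one semitone, so Ab4 + 9 = F.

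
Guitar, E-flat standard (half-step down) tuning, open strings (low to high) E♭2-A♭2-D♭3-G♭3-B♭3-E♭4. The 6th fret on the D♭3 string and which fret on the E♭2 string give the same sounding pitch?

16

Fret 6 on D♭3 is MIDI 49 + 6 = 55 (G3). On the E♭2 string (open MIDI 39), that pitch is 55 − 39 = fret 16.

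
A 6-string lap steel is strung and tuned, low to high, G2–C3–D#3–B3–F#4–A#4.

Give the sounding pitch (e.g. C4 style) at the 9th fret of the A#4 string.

G5

A#4 is MIDI 70. Adding 9 gives 79, which is G5.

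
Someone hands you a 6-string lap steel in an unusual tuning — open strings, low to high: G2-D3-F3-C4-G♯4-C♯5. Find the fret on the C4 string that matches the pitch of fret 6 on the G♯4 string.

14

G♯4 at fret 6 is G♯4 + 6 semitones = D5.
The open C4 string is 8 semitones below the open G♯4, so the same pitch on the C4 string lies at fret 6 + 8 = 14.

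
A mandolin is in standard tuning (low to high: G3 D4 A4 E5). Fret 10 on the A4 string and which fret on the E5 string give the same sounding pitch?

Fret 10 on A4 is MIDI 69 + 10 = 79 (G5). On the E5 string (open MIDI 76), that pitch is 79 − 76 = fret 3.

3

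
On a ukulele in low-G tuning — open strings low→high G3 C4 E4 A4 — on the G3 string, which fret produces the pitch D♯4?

D♯4 is 8 semitones above the open G3 (G–G#–A–A#–B–C–C#–D–D#), so it sits at fret 8.

8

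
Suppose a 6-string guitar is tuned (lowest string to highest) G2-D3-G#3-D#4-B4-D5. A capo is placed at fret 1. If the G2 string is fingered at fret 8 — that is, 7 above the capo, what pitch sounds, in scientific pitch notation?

The capo raises the open G2 by 1 semitone to G#2; fretting 7 more gives G2 + 1 + 7 = G2 + 8 semitones = D#3.
(Also written Eb.)

D#3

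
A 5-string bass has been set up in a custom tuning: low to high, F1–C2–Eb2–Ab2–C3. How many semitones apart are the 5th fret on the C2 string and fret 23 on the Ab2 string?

26 semitones

C2 at fret 5 → F2 (MIDI 41); Ab2 at fret 23 → G4 (MIDI 67).
41 − 67 = -26, so the two pitches are 26 semitones apart, with G4 the higher.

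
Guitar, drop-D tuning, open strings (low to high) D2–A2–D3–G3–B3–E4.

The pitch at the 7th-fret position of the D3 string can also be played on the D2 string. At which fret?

D3 at fret 7 is D3 + 7 semitones = A3.
The open D2 string is 12 semitones below the open D3, so the same pitch on the D2 string lies at fret 7 + 12 = 19.

19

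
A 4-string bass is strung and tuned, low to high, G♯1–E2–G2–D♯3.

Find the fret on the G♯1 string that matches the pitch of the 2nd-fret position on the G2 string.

G2 at fret 2 is G2 + 2 semitones = A2.
The open G♯1 string is 11 semitones below the open G2, so the same pitch on the G♯1 string lies at fret 2 + 11 = 13.

13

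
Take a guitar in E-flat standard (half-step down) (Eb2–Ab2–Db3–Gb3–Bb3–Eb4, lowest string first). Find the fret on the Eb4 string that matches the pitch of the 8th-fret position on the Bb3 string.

Bb3 at fret 8 is Bb3 + 8 semitones = Gb4.
The open Eb4 string is 5 semitones above the open Bb3, so the same pitch on the Eb4 string lies at fret 8 − 5 = 3.

3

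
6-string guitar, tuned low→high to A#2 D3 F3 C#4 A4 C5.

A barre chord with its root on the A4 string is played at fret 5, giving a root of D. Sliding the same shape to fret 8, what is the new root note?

Moving from fret 5 to fret 8 shifts the root by 3 semitones.
D up 3 semitones is F.

F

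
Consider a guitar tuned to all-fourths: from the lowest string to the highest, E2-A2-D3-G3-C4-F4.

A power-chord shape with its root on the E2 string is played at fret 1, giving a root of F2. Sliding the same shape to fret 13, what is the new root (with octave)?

F3

Moving from fret 1 to fret 13 shifts the root by 12 semitones.
F2 up 12 semitones is F3.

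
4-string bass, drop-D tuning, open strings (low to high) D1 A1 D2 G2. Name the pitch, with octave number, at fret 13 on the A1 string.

A1 is MIDI 33. Adding 13 gives 46, which is A♯2.
(Equivalently spelled B♭2.)

A♯2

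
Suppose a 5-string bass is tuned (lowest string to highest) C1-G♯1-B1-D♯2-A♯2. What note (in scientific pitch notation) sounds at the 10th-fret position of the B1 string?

A2

The open B1 string plus 10 semitones: B–C–C#–D–…–G–G#–A.
The walk passes from B into C once, so the octave number goes from 1 to 2.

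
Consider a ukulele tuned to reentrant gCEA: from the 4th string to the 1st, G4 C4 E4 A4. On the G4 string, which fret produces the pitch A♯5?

A♯5 is 15 semitones above the open G4 (G–G#–A–A#–…–G#–A–A#), so it sits at fret 15.

15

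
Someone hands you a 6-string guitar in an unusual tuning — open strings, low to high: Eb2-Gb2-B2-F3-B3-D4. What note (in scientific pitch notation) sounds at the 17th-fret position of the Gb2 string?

Gb2 is MIDI 42. Adding 17 gives 59, which is B3.

B3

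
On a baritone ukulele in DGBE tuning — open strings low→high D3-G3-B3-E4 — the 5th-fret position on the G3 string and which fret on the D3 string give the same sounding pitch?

10

G3 at fret 5 is G3 + 5 semitones = C4.
The open D3 string is 5 semitones below the open G3, so the same pitch on the D3 string lies at fret 5 + 5 = 10.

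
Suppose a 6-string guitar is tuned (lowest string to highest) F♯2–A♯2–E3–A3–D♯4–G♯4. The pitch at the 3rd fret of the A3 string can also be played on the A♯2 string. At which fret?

A3 at fret 3 is A3 + 3 semitones = C4.
The open A♯2 string is 11 semitones below the open A3, so the same pitch on the A♯2 string lies at fret 3 + 11 = 14.

14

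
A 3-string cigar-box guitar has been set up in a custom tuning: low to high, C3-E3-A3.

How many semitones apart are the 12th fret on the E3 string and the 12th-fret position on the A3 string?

E3 at fret 12 → E4 (MIDI 64); A3 at fret 12 → A4 (MIDI 69).
64 − 69 = -5, so the two pitches are 5 semitones apart, with A4 the higher.

5 semitones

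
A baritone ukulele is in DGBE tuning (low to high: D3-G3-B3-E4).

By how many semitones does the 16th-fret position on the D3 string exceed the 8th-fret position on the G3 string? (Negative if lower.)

3 semitones

D3 at fret 16 → F#4 (MIDI 66); G3 at fret 8 → D#4 (MIDI 63).
66 − 63 = 3, so the two pitches are 3 semitones apart.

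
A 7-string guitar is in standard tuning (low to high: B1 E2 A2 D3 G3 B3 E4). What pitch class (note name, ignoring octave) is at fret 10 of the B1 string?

Each fret is one semitone, so B1 + 10 = A.

A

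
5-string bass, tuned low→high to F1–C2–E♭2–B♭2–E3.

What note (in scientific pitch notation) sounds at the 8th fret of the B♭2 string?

Each fret is one semitone, so B♭2 + 8 = G♭3.
(Equivalently spelled F♯3.)

G♭3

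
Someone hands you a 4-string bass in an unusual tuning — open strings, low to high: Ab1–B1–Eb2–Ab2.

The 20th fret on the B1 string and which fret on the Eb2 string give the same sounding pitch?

B1 at fret 20 is B1 + 20 semitones = G3.
The open Eb2 string is 4 semitones above the open B1, so the same pitch on the Eb2 string lies at fret 20 − 4 = 16.

16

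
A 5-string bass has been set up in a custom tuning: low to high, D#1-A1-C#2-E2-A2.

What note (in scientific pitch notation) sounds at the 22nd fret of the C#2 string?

The open C#2 string plus 22 semitones: C#–D–D#–E–…–A–A#–B.
The walk passes from B into C once, so the octave number goes from 2 to 3.

B3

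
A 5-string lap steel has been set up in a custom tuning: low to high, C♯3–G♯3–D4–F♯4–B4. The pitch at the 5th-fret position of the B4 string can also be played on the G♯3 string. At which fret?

20

B4 at fret 5 is B4 + 5 semitones = E5.
The open G♯3 string is 15 semitones below the open B4, so the same pitch on the G♯3 string lies at fret 5 + 15 = 20.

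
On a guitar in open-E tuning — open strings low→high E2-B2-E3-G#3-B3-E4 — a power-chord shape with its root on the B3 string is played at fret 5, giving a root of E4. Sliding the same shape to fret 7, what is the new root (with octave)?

F#4

Moving from fret 5 to fret 7 shifts the root by 2 semitones.
E4 up 2 semitones is F#4.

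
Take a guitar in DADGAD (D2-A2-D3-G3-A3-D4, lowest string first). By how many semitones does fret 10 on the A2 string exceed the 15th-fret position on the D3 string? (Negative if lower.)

-10 semitones

A2 at fret 10 → G3 (MIDI 55); D3 at fret 15 → F4 (MIDI 65).
55 − 65 = -10, so the two pitches are 10 semitones apart.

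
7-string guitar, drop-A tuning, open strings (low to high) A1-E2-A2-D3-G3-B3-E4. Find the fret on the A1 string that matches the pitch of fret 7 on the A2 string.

19

A2 at fret 7 is A2 + 7 semitones = E3.
The open A1 string is 12 semitones below the open A2, so the same pitch on the A1 string lies at fret 7 + 12 = 19.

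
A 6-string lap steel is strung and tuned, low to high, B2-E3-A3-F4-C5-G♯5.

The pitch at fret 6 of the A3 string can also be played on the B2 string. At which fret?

Fret 6 on A3 is MIDI 57 + 6 = 63 (D♯4). On the B2 string (open MIDI 47), that pitch is 63 − 47 = fret 16.

16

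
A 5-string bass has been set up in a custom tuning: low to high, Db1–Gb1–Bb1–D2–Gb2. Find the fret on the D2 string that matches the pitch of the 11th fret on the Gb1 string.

3

Fret 11 on Gb1 is MIDI 30 + 11 = 41 (F2). On the D2 string (open MIDI 38), that pitch is 41 − 38 = fret 3.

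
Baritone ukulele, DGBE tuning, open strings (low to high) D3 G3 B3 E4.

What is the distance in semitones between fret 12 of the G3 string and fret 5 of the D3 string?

G3 at fret 12 → G4 (MIDI 67); D3 at fret 5 → G3 (MIDI 55).
67 − 55 = 12, so the two pitches are 12 semitones apart, with G4 the higher.

12 semitones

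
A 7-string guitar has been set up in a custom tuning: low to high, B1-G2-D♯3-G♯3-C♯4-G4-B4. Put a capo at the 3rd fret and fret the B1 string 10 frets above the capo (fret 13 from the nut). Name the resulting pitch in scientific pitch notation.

The capo raises the open B1 by 3 semitones to D2; fretting 10 more gives B1 + 3 + 10 = B1 + 13 semitones = C3.

C3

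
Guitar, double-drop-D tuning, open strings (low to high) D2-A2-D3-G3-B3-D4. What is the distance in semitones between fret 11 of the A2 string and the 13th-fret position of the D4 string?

A2 at fret 11 → G♯3 (MIDI 56); D4 at fret 13 → D♯5 (MIDI 75).
56 − 75 = -19, so the two pitches are 19 semitones apart, with D♯5 the higher.

19 semitones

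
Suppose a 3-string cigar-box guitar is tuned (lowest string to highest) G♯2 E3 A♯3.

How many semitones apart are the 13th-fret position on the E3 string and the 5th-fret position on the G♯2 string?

E3 at fret 13 → F4 (MIDI 65); G♯2 at fret 5 → C♯3 (MIDI 49).
65 − 49 = 16, so the two pitches are 16 semitones apart, with F4 the higher.

16 semitones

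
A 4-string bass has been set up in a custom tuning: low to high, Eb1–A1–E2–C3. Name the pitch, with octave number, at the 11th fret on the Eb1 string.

Eb1 is MIDI 27. Adding 11 gives 38, which is D2.

D2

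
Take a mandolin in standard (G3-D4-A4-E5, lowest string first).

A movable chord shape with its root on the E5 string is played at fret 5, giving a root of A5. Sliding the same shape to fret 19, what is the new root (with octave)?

Moving from fret 5 to fret 19 shifts the root by 14 semitones.
A5 up 14 semitones is B6.

B6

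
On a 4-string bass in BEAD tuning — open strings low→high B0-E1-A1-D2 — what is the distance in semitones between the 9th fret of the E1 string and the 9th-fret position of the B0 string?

E1 at fret 9 → C#2 (MIDI 37); B0 at fret 9 → G#1 (MIDI 32).
37 − 32 = 5, so the two pitches are 5 semitones apart, with C#2 the higher.

5 semitones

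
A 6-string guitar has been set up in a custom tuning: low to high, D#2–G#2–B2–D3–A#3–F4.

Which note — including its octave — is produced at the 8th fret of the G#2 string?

The open G#2 string plus 8 semitones: G#–A–A#–B–C–C#–D–D#–E.
The walk passes from B into C once, so the octave number goes from 2 to 3.

E3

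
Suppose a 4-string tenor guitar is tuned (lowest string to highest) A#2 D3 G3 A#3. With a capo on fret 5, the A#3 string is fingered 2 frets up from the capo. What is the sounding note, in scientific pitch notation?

F4

The capo raises the open A#3 by 5 semitones to D#4; fretting 2 more gives A#3 + 5 + 2 = A#3 + 7 semitones = F4.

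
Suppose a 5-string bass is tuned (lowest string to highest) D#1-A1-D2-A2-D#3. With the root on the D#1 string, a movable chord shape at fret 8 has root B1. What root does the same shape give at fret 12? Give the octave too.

Moving from fret 8 to fret 12 shifts the root by 4 semitones.
B1 up 4 semitones is D#2.

D#2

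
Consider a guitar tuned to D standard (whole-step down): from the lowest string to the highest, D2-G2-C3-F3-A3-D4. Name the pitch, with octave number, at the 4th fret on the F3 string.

F3 is MIDI 53. Adding 4 gives 57, which is A3.

A3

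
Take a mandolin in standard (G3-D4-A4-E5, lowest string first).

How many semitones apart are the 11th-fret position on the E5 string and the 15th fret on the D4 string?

E5 at fret 11 → D♯6 (MIDI 87); D4 at fret 15 → F5 (MIDI 77).
87 − 77 = 10, so the two pitches are 10 semitones apart, with D♯6 the higher.

10 semitones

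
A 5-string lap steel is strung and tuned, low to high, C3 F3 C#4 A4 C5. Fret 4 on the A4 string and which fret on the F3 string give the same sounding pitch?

A4 at fret 4 is A4 + 4 semitones = C#5.
The open F3 string is 16 semitones below the open A4, so the same pitch on the F3 string lies at fret 4 + 16 = 20.

20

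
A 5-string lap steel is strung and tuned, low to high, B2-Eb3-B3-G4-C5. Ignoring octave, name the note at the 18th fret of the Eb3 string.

The open Eb3 string plus 18 semitones: Eb–E–F–Gb–…–G–Ab–A.

A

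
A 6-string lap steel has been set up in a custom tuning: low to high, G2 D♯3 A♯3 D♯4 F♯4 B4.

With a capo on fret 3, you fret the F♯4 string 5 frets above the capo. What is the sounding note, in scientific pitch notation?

D5

The capo raises the open F♯4 by 3 semitones to A4; fretting 5 more gives F♯4 + 3 + 5 = F♯4 + 8 semitones = D5.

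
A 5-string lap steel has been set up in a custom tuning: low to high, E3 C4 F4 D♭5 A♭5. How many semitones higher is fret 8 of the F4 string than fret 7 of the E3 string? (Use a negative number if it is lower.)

14 semitones

F4 at fret 8 → D♭5 (MIDI 73); E3 at fret 7 → B3 (MIDI 59).
73 − 59 = 14, so the two pitches are 14 semitones apart.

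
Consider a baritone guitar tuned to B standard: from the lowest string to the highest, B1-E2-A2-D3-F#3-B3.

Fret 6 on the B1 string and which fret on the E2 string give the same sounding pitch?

B1 at fret 6 is B1 + 6 semitones = F2.
The open E2 string is 5 semitones above the open B1, so the same pitch on the E2 string lies at fret 6 − 5 = 1.

1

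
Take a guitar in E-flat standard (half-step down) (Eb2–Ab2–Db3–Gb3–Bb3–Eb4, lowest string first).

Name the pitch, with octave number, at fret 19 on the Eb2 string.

Eb2 is MIDI 39. Adding 19 gives 58, which is Bb3.
(Equivalently spelled A#3.)

Bb3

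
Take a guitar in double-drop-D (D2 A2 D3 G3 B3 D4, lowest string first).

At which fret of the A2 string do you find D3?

D3 is 5 semitones above the open A2 (A–A#–B–C–C#–D), so it sits at fret 5.

5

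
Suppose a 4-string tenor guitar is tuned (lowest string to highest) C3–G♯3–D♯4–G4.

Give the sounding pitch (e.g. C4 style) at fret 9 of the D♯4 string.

D♯4 is MIDI 63. Adding 9 gives 72, which is C5.

C5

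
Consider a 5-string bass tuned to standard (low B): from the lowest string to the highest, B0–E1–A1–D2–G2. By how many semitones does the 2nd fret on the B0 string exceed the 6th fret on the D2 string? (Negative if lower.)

-19 semitones

B0 at fret 2 → C#1 (MIDI 25); D2 at fret 6 → G#2 (MIDI 44).
25 − 44 = -19, so the two pitches are 19 semitones apart.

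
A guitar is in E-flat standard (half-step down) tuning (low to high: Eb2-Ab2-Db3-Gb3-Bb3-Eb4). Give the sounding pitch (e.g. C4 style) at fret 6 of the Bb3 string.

Each fret is one semitone, so Bb3 + 6 = E4.

E4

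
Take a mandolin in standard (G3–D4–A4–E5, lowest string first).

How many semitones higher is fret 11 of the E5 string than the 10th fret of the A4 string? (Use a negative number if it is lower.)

E5 at fret 11 → D#6 (MIDI 87); A4 at fret 10 → G5 (MIDI 79).
87 − 79 = 8, so the two pitches are 8 semitones apart.

8 semitones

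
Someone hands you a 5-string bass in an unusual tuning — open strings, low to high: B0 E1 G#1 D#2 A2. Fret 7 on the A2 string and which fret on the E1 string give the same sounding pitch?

A2 at fret 7 is A2 + 7 semitones = E3.
The open E1 string is 17 semitones below the open A2, so the same pitch on the E1 string lies at fret 7 + 17 = 24.

24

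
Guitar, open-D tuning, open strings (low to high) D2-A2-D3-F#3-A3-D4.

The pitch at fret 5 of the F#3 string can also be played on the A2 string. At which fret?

14

F#3 at fret 5 is F#3 + 5 semitones = B3.
The open A2 string is 9 semitones below the open F#3, so the same pitch on the A2 string lies at fret 5 + 9 = 14.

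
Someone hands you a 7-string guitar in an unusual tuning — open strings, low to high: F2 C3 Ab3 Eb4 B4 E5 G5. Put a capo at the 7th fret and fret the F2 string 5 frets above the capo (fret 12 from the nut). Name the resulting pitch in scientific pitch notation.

F3

The capo raises the open F2 by 7 semitones to C3; fretting 5 more gives F2 + 7 + 5 = F2 + 12 semitones = F3.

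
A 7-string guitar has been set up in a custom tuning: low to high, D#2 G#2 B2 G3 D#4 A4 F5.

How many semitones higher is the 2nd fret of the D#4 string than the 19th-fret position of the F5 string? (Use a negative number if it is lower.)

-31 semitones

D#4 at fret 2 → F4 (MIDI 65); F5 at fret 19 → C7 (MIDI 96).
65 − 96 = -31, so the two pitches are 31 semitones apart.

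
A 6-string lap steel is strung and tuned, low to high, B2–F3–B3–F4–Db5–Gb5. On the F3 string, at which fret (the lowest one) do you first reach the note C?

7

From F3, count semitones up the chromatic scale until reaching C: F–Gb–G–Ab–A–Bb–B–C — 7 steps.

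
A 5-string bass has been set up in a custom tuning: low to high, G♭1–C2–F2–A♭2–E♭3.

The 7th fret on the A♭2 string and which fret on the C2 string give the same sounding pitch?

15

A♭2 at fret 7 is A♭2 + 7 semitones = E♭3.
The open C2 string is 8 semitones below the open A♭2, so the same pitch on the C2 string lies at fret 7 + 8 = 15.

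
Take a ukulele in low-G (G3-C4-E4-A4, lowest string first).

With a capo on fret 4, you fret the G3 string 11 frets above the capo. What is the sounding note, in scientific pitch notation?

A♯4

The capo raises the open G3 by 4 semitones to B3; fretting 11 more gives G3 + 4 + 11 = G3 + 15 semitones = A♯4.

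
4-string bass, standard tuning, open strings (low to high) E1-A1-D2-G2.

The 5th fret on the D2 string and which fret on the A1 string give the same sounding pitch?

10

D2 at fret 5 is D2 + 5 semitones = G2.
The open A1 string is 5 semitones below the open D2, so the same pitch on the A1 string lies at fret 5 + 5 = 10.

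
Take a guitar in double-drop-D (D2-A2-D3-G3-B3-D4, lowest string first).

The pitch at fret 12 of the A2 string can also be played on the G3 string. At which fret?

2

A2 at fret 12 is A2 + 12 semitones = A3.
The open G3 string is 10 semitones above the open A2, so the same pitch on the G3 string lies at fret 12 − 10 = 2.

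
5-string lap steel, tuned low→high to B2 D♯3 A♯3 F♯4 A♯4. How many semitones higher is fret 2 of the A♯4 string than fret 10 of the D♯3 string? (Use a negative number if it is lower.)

A♯4 at fret 2 → C5 (MIDI 72); D♯3 at fret 10 → C♯4 (MIDI 61).
72 − 61 = 11, so the two pitches are 11 semitones apart.

11 semitones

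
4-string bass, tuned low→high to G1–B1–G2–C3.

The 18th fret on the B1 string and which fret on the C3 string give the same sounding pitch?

Fret 18 on B1 is MIDI 35 + 18 = 53 (F3). On the C3 string (open MIDI 48), that pitch is 53 − 48 = fret 5.

5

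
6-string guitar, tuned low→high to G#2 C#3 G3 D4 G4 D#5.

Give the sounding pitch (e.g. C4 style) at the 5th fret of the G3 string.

C4

Each fret is one semitone, so G3 + 5 = C4.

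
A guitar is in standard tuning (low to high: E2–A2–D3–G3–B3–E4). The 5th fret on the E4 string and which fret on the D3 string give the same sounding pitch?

Fret 5 on E4 is MIDI 64 + 5 = 69 (A4). On the D3 string (open MIDI 50), that pitch is 69 − 50 = fret 19.

19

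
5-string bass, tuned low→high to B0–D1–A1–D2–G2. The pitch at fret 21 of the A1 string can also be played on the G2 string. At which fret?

11

A1 at fret 21 is A1 + 21 semitones = F#3.
The open G2 string is 10 semitones above the open A1, so the same pitch on the G2 string lies at fret 21 − 10 = 11.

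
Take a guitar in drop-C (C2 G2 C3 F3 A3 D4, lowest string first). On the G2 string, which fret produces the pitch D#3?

D#3 is 8 semitones above the open G2 (G–G#–A–A#–B–C–C#–D–D#), so it sits at fret 8.

8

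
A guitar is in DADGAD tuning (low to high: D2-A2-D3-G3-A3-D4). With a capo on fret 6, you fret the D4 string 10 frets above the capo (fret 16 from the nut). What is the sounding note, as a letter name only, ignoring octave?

The capo raises the open D4 by 6 semitones to G♯4; fretting 10 more gives D4 + 6 + 10 = D4 + 16 semitones, landing on F♯.
(Also written G♭.)

F♯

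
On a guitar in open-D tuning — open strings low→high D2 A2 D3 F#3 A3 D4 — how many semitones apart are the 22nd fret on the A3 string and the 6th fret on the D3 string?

23 semitones

A3 at fret 22 → G5 (MIDI 79); D3 at fret 6 → G#3 (MIDI 56).
79 − 56 = 23, so the two pitches are 23 semitones apart, with G5 the higher.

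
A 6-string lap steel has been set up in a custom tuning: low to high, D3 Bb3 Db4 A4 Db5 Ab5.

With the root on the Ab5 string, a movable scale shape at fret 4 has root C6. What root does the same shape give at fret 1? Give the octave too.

A5

Moving from fret 4 to fret 1 shifts the root by -3 semitones.
C6 down 3 semitones is A5.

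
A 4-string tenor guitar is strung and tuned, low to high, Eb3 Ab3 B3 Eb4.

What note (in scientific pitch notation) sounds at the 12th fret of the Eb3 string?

The open Eb3 string plus 12 semitones: Eb–E–F–Gb–…–Db–D–Eb.
The walk passes from B into C once, so the octave number goes from 3 to 4.
(Equivalently spelled D#4.)

Eb4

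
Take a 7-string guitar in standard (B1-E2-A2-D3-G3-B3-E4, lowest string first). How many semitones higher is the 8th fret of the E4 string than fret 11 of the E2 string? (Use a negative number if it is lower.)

21 semitones

E4 at fret 8 → C5 (MIDI 72); E2 at fret 11 → D#3 (MIDI 51).
72 − 51 = 21, so the two pitches are 21 semitones apart.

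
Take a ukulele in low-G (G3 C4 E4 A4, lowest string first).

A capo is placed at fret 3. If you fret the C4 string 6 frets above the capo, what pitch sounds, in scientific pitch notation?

A4

The capo raises the open C4 by 3 semitones to D#4; fretting 6 more gives C4 + 3 + 6 = C4 + 9 semitones = A4.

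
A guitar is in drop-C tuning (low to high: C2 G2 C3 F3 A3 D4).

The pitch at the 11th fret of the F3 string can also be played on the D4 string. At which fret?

2

Fret 11 on F3 is MIDI 53 + 11 = 64 (E4). On the D4 string (open MIDI 62), that pitch is 64 − 62 = fret 2.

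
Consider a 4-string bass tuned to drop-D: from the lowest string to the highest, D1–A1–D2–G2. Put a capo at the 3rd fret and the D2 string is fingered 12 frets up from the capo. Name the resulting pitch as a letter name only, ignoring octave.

The capo raises the open D2 by 3 semitones to F2; fretting 12 more gives D2 + 3 + 12 = D2 + 15 semitones, landing on F.

F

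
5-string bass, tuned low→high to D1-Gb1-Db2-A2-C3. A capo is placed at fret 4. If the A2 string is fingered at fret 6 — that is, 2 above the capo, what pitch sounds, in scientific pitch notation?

The capo raises the open A2 by 4 semitones to Db3; fretting 2 more gives A2 + 4 + 2 = A2 + 6 semitones = Eb3.
(Also written D#.)

Eb3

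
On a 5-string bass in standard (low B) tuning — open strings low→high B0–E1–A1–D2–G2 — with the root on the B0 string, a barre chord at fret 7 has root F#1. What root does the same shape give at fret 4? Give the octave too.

Moving from fret 7 to fret 4 shifts the root by -3 semitones.
F#1 down 3 semitones is D#1.

D#1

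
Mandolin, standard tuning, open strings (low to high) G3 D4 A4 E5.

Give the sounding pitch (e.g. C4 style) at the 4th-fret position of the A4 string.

C#5

The open A4 string plus 4 semitones: A–A#–B–C–C#.
The walk passes from B into C once, so the octave number goes from 4 to 5.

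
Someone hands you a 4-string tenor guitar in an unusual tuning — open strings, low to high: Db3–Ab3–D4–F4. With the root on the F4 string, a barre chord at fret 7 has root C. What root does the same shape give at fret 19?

Moving from fret 7 to fret 19 shifts the root by 12 semitones.
C up 12 semitones is C.

C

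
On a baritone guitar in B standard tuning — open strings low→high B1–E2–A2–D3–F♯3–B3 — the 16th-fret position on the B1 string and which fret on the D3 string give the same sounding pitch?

B1 at fret 16 is B1 + 16 semitones = D♯3.
The open D3 string is 15 semitones above the open B1, so the same pitch on the D3 string lies at fret 16 − 15 = 1.

1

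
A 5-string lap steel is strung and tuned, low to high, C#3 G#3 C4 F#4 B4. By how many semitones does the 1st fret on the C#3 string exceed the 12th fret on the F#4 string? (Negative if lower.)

-28 semitones

C#3 at fret 1 → D3 (MIDI 50); F#4 at fret 12 → F#5 (MIDI 78).
50 − 78 = -28, so the two pitches are 28 semitones apart.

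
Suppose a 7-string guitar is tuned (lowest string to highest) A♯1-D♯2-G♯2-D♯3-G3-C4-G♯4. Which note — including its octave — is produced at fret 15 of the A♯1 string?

A♯1 is MIDI 34. Adding 15 gives 49, which is C♯3.

C♯3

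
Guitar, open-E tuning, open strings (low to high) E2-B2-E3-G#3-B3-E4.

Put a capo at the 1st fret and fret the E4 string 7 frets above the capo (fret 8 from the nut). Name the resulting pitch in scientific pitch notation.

The capo raises the open E4 by 1 semitone to F4; fretting 7 more gives E4 + 1 + 7 = E4 + 8 semitones = C5.

C5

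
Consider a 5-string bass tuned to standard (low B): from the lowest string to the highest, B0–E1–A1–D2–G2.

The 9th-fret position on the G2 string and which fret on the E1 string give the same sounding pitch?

G2 at fret 9 is G2 + 9 semitones = E3.
The open E1 string is 15 semitones below the open G2, so the same pitch on the E1 string lies at fret 9 + 15 = 24.

24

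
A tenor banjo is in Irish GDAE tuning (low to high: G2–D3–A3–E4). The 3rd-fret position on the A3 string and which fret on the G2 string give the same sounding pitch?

17

A3 at fret 3 is A3 + 3 semitones = C4.
The open G2 string is 14 semitones below the open A3, so the same pitch on the G2 string lies at fret 3 + 14 = 17.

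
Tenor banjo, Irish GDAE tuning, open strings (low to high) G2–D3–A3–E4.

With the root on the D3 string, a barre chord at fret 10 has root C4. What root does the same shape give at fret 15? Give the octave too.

F4

Moving from fret 10 to fret 15 shifts the root by 5 semitones.
C4 up 5 semitones is F4.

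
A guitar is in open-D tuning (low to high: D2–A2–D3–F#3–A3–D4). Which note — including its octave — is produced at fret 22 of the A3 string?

G5

Each fret is one semitone, so A3 + 22 = G5.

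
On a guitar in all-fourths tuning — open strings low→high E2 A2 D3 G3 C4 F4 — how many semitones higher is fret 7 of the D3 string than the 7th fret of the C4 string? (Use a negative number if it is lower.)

D3 at fret 7 → A3 (MIDI 57); C4 at fret 7 → G4 (MIDI 67).
57 − 67 = -10, so the two pitches are 10 semitones apart.

-10 semitones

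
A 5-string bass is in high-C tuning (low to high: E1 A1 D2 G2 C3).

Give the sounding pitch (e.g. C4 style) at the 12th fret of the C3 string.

C4

Each fret is one semitone, so C3 + 12 = C4.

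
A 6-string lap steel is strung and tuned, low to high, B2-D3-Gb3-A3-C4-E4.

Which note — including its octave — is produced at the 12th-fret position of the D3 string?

D4

Each fret is one semitone, so D3 + 12 = D4.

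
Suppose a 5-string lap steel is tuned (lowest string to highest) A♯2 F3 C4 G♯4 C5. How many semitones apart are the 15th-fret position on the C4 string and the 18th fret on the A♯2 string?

C4 at fret 15 → D♯5 (MIDI 75); A♯2 at fret 18 → E4 (MIDI 64).
75 − 64 = 11, so the two pitches are 11 semitones apart, with D♯5 the higher.

11 semitones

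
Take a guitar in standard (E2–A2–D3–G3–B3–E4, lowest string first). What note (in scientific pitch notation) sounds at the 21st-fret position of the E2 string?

E2 is MIDI 40. Adding 21 gives 61, which is C#4.
(Equivalently spelled Db4.)

C#4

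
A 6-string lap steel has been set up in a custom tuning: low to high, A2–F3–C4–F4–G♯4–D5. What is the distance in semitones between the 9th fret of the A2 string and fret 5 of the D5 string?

25 semitones

A2 at fret 9 → F♯3 (MIDI 54); D5 at fret 5 → G5 (MIDI 79).
54 − 79 = -25, so the two pitches are 25 semitones apart, with G5 the higher.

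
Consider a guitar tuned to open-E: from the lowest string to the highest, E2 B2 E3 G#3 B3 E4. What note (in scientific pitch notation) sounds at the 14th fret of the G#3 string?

A#4

G#3 is MIDI 56. Adding 14 gives 70, which is A#4.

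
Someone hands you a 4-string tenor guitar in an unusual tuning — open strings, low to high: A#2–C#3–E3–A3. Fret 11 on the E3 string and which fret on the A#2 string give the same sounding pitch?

17

Fret 11 on E3 is MIDI 52 + 11 = 63 (D#4). On the A#2 string (open MIDI 46), that pitch is 63 − 46 = fret 17.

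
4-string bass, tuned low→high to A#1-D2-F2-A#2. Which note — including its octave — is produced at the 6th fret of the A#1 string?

A#1 is MIDI 34. Adding 6 gives 40, which is E2.

E2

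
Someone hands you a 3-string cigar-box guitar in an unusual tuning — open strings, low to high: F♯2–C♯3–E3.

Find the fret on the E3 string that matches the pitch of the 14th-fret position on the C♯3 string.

11

C♯3 at fret 14 is C♯3 + 14 semitones = D♯4.
The open E3 string is 3 semitones above the open C♯3, so the same pitch on the E3 string lies at fret 14 − 3 = 11.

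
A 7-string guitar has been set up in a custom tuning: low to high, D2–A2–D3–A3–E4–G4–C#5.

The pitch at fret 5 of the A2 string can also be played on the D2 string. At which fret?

Fret 5 on A2 is MIDI 45 + 5 = 50 (D3). On the D2 string (open MIDI 38), that pitch is 50 − 38 = fret 12.

12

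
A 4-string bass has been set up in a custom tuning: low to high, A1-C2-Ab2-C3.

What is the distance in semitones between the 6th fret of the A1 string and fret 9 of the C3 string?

A1 at fret 6 → Eb2 (MIDI 39); C3 at fret 9 → A3 (MIDI 57).
39 − 57 = -18, so the two pitches are 18 semitones apart, with A3 the higher.

18 semitones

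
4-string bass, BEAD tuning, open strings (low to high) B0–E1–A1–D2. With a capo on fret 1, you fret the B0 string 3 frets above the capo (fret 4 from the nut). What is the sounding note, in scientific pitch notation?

The capo raises the open B0 by 1 semitone to C1; fretting 3 more gives B0 + 1 + 3 = B0 + 4 semitones = D♯1.

D♯1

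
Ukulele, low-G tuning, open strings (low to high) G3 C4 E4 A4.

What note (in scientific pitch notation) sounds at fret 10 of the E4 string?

E4 is MIDI 64. Adding 10 gives 74, which is D5.

D5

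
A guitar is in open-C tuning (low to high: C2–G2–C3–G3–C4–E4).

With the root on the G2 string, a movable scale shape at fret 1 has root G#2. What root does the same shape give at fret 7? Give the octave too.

D3

Moving from fret 1 to fret 7 shifts the root by 6 semitones.
G#2 up 6 semitones is D3.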